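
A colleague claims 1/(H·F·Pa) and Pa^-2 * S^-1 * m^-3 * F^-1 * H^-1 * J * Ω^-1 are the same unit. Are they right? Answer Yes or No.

Yes

Left side:
  H = kg·m²·s⁻²·A⁻².
  So H⁻¹ = kg⁻¹·m⁻²·s²·A².
  F = kg⁻¹·m⁻²·s⁴·A².
  So F⁻¹ = kg·m²·s⁻⁴·A⁻².
  Pa = kg·m⁻¹·s⁻².
  So Pa⁻¹ = kg⁻¹·m·s².
  Combining: H⁻¹·F⁻¹·Pa⁻¹ = (kg⁻¹·m⁻²·s²·A²) · (kg·m²·s⁻⁴·A⁻²) · (kg⁻¹·m·s²) = kg⁻¹·m.
Right side:
  Pa = N/m² (pressure = force per area),
      = kg·m⁻¹·s⁻².
  So Pa⁻² = kg⁻²·m²·s⁴.
  S = 1/Ω (conductance is reciprocal resistance),
      = kg⁻¹·m⁻²·s³·A².
  So S⁻¹ = kg·m²·s⁻³·A⁻².
  F = C/V (capacitance = charge per voltage),
      = A·s/(kg·m²·s⁻³·A⁻¹) (substituting C and V),
      = kg⁻¹·m⁻²·s⁴·A².
  So F⁻¹ = kg·m²·s⁻⁴·A⁻².
  H = Wb/A (inductance = flux per current),
      = kg·m²·s⁻²·A⁻².
  So H⁻¹ = kg⁻¹·m⁻²·s²·A².
  J = N·m (work = force × distance),
      = kg·m²·s⁻².
  Ω = V/A (resistance = voltage per current),
      = kg·m²·s⁻³·A⁻².
  So Ω⁻¹ = kg⁻¹·m⁻²·s³·A².
  Combining: Pa⁻²·S⁻¹·m⁻³·F⁻¹·H⁻¹·J·Ω⁻¹ = (kg⁻²·m²·s⁴) · (kg·m²·s⁻³·A⁻²) · m⁻³ · (kg·m²·s⁻⁴·A⁻²) · (kg⁻¹·m⁻²·s²·A²) · (kg·m²·s⁻²) · (kg⁻¹·m⁻²·s³·A²) = kg⁻¹·m.
Both reduce to kg⁻¹·m.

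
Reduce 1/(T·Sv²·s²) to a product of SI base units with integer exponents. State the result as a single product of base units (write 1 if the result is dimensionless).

T = Wb/m² (flux density = flux per area),
    = kg·s⁻²·A⁻¹.
So T⁻¹ = kg⁻¹·s²·A.
Sv = J/kg (equivalent dose = energy per mass),
    = m²·s⁻².
So Sv⁻² = m⁻⁴·s⁴.
Combining: T⁻¹·Sv⁻²·s⁻² = (kg⁻¹·s²·A) · (m⁻⁴·s⁴) · s⁻² = kg⁻¹·m⁻⁴·s⁴·A.

kg⁻¹·m⁻⁴·s⁴·A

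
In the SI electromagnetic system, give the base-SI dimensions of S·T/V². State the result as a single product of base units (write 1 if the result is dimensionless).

V = W/A (potential = power per current),
    = kg·m²·s⁻³·A⁻¹.
So V⁻² = kg⁻²·m⁻⁴·s⁶·A².
S = 1/Ω (conductance is reciprocal resistance),
    = kg⁻¹·m⁻²·s³·A².
T = Wb/m² (flux density = flux per area),
    = kg·s⁻²·A⁻¹.
Combining: V⁻²·S·T = (kg⁻²·m⁻⁴·s⁶·A²) · (kg⁻¹·m⁻²·s³·A²) · (kg·s⁻²·A⁻¹) = kg⁻²·m⁻⁶·s⁷·A³.

kg⁻²·m⁻⁶·s⁷·A³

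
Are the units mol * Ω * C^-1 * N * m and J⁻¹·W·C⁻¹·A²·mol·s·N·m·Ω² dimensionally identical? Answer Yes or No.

No

Left side:
  Ω = V/A (resistance = voltage per current),
      = kg·m²·s⁻³·A⁻².
  C = A·s = s·A (charge = current × time).
  So C⁻¹ = s⁻¹·A⁻¹.
  N = kg·m/s² = kg·m·s⁻² (force = mass × acceleration).
  Combining: mol·Ω·C⁻¹·N·m = mol · (kg·m²·s⁻³·A⁻²) · (s⁻¹·A⁻¹) · (kg·m·s⁻²) · m = kg²·m⁴·s⁻⁶·A⁻³·mol.
Right side:
  J = kg·m²·s⁻².
  So J⁻¹ = kg⁻¹·m⁻²·s².
  W = kg·m²·s⁻³.
  C = s·A.
  So C⁻¹ = s⁻¹·A⁻¹.
  N = kg·m·s⁻².
  Ω = kg·m²·s⁻³·A⁻².
  So Ω² = kg²·m⁴·s⁻⁶·A⁻⁴.
  Combining: J⁻¹·W·C⁻¹·A²·mol·s·N·m·Ω² = (kg⁻¹·m⁻²·s²) · (kg·m²·s⁻³) · (s⁻¹·A⁻¹) · A² · mol · s · (kg·m·s⁻²) · m · (kg²·m⁴·s⁻⁶·A⁻⁴) = kg³·m⁶·s⁻⁹·A⁻³·mol.
Left is kg²·m⁴·s⁻⁶·A⁻³·mol; right is kg³·m⁶·s⁻⁹·A⁻³·mol — different.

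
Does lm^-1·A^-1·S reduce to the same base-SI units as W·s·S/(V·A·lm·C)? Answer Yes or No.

Left side:
  lm = cd·sr = cd (luminous flux; sr is dimensionless).
  So lm⁻¹ = cd⁻¹.
  S = 1/Ω (conductance is reciprocal resistance),
      = kg⁻¹·m⁻²·s³·A².
  Combining: lm⁻¹·A⁻¹·S = cd⁻¹ · A⁻¹ · (kg⁻¹·m⁻²·s³·A²) = kg⁻¹·m⁻²·s³·A·cd⁻¹.
Right side:
  V = W/A (potential = power per current),
      = kg·m²·s⁻³·A⁻¹.
  So V⁻¹ = kg⁻¹·m⁻²·s³·A.
  lm = cd·sr = cd (luminous flux; sr is dimensionless).
  So lm⁻¹ = cd⁻¹.
  C = A·s = s·A (charge = current × time).
  So C⁻¹ = s⁻¹·A⁻¹.
  W = J/s (power = energy per time),
      = kg·m²·s⁻³.
  S = 1/Ω (conductance is reciprocal resistance),
      = kg⁻¹·m⁻²·s³·A².
  Combining: V⁻¹·A⁻¹·lm⁻¹·C⁻¹·W·s·S = (kg⁻¹·m⁻²·s³·A) · A⁻¹ · cd⁻¹ · (s⁻¹·A⁻¹) · (kg·m²·s⁻³) · s · (kg⁻¹·m⁻²·s³·A²) = kg⁻¹·m⁻²·s³·A·cd⁻¹.
Both reduce to kg⁻¹·m⁻²·s³·A·cd⁻¹.

Yes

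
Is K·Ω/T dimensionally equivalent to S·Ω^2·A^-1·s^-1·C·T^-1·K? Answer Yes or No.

Yes

Left side:
  T = Wb/m² (flux density = flux per area),
      = kg·s⁻²·A⁻¹.
  So T⁻¹ = kg⁻¹·s²·A.
  Ω = V/A (resistance = voltage per current),
      = kg·m²·s⁻³·A⁻².
  Combining: T⁻¹·K·Ω = (kg⁻¹·s²·A) · K · (kg·m²·s⁻³·A⁻²) = m²·s⁻¹·A⁻¹·K.
Right side:
  S = 1/Ω (conductance is reciprocal resistance),
      = kg⁻¹·m⁻²·s³·A².
  Ω = V/A (resistance = voltage per current),
      = kg·m²·s⁻³·A⁻².
  So Ω² = kg²·m⁴·s⁻⁶·A⁻⁴.
  C = A·s = s·A (charge = current × time).
  T = Wb/m² (flux density = flux per area),
      = kg·s⁻²·A⁻¹.
  So T⁻¹ = kg⁻¹·s²·A.
  Combining: S·Ω²·A⁻¹·s⁻¹·C·T⁻¹·K = (kg⁻¹·m⁻²·s³·A²) · (kg²·m⁴·s⁻⁶·A⁻⁴) · A⁻¹ · s⁻¹ · (s·A) · (kg⁻¹·s²·A) · K = m²·s⁻¹·A⁻¹·K.
Both reduce to m²·s⁻¹·A⁻¹·K.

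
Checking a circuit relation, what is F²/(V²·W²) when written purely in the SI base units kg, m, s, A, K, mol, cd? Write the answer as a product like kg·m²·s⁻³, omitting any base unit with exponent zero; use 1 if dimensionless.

kg⁻⁶·m⁻¹²·s²⁰·A⁶

V = W/A (potential = power per current),
    = kg·m²·s⁻³·A⁻¹.
So V⁻² = kg⁻²·m⁻⁴·s⁶·A².
W = J/s (power = energy per time),
    = kg·m²·s⁻³.
So W⁻² = kg⁻²·m⁻⁴·s⁶.
F = C/V (capacitance = charge per voltage),
    = A·s/(kg·m²·s⁻³·A⁻¹) (substituting C and V),
    = kg⁻¹·m⁻²·s⁴·A².
So F² = kg⁻²·m⁻⁴·s⁸·A⁴.
Combining: V⁻²·W⁻²·F² = (kg⁻²·m⁻⁴·s⁶·A²) · (kg⁻²·m⁻⁴·s⁶) · (kg⁻²·m⁻⁴·s⁸·A⁴) = kg⁻⁶·m⁻¹²·s²⁰·A⁶.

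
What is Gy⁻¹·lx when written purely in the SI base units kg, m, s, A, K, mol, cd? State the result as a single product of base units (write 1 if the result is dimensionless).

m⁻⁴·s²·cd

Gy = m²·s⁻².
So Gy⁻¹ = m⁻²·s².
lx = m⁻²·cd.
Combining: Gy⁻¹·lx = (m⁻²·s²) · (m⁻²·cd) = m⁻⁴·s²·cd.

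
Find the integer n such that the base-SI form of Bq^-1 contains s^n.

Bq = s⁻¹.
So Bq⁻¹ = s.
The exponent of s is 1.

1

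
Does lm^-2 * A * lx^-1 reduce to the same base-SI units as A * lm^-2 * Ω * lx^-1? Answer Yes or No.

No

Left side:
  lm = cd·sr = cd (luminous flux; sr is dimensionless).
  So lm⁻² = cd⁻².
  lx = lm/m² (illuminance = luminous flux per area),
      = m⁻²·cd.
  So lx⁻¹ = m²·cd⁻¹.
  Combining: lm⁻²·A·lx⁻¹ = cd⁻² · A · (m²·cd⁻¹) = m²·A·cd⁻³.
Right side:
  lm = cd·sr = cd (luminous flux; sr is dimensionless).
  So lm⁻² = cd⁻².
  Ω = V/A (resistance = voltage per current),
      = kg·m²·s⁻³·A⁻².
  lx = lm/m² (illuminance = luminous flux per area),
      = m⁻²·cd.
  So lx⁻¹ = m²·cd⁻¹.
  Combining: A·lm⁻²·Ω·lx⁻¹ = A · cd⁻² · (kg·m²·s⁻³·A⁻²) · (m²·cd⁻¹) = kg·m⁴·s⁻³·A⁻¹·cd⁻³.
Left is m²·A·cd⁻³; right is kg·m⁴·s⁻³·A⁻¹·cd⁻³ — different.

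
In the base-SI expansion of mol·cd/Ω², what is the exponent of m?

Ω = V/A (resistance = voltage per current),
    = kg·m²·s⁻³·A⁻².
So Ω⁻² = kg⁻²·m⁻⁴·s⁶·A⁴.
Combining: mol·Ω⁻²·cd = mol · (kg⁻²·m⁻⁴·s⁶·A⁴) · cd = kg⁻²·m⁻⁴·s⁶·A⁴·mol·cd.
The exponent of m is -4.

-4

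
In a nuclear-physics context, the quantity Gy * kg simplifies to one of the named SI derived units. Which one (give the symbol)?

Gy = J/kg (absorbed dose = energy per mass),
    = m²·s⁻².
Combining: Gy·kg = (m²·s⁻²) · kg = kg·m²·s⁻².
kg·m²·s⁻² is the base-SI form of the joule.

J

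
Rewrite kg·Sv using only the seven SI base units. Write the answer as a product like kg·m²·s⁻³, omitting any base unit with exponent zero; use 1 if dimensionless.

kg·m²·s⁻²

Sv = J/kg (equivalent dose = energy per mass),
    = m²·s⁻².
Combining: kg·Sv = kg · (m²·s⁻²) = kg·m²·s⁻².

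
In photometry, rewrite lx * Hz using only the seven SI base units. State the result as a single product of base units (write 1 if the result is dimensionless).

m⁻²·s⁻¹·cd

lx = lm/m² (illuminance = luminous flux per area),
    = m⁻²·cd.
Hz = 1/s = s⁻¹ (frequency is cycles per second).
Combining: lx·Hz = (m⁻²·cd) · s⁻¹ = m⁻²·s⁻¹·cd.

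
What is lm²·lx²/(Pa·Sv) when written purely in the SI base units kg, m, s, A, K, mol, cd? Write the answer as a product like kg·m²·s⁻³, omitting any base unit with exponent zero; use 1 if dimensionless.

lm = cd·sr = cd (luminous flux; sr is dimensionless).
So lm² = cd².
lx = lm/m² (illuminance = luminous flux per area),
    = m⁻²·cd.
So lx² = m⁻⁴·cd².
Pa = N/m² (pressure = force per area),
    = kg·m⁻¹·s⁻².
So Pa⁻¹ = kg⁻¹·m·s².
Sv = J/kg (equivalent dose = energy per mass),
    = m²·s⁻².
So Sv⁻¹ = m⁻²·s².
Combining: lm²·lx²·Pa⁻¹·Sv⁻¹ = cd² · (m⁻⁴·cd²) · (kg⁻¹·m·s²) · (m⁻²·s²) = kg⁻¹·m⁻⁵·s⁴·cd⁴.

kg⁻¹·m⁻⁵·s⁴·cd⁴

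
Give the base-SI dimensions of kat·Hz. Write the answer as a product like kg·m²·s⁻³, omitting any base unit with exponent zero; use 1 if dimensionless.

kat = mol/s = s⁻¹·mol (catalytic activity).
Hz = 1/s = s⁻¹ (frequency is cycles per second).
Combining: kat·Hz = (s⁻¹·mol) · s⁻¹ = s⁻²·mol.

s⁻²·mol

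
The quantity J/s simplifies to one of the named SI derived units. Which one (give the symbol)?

W

J = kg·m²·s⁻².
Combining: s⁻¹·J = s⁻¹ · (kg·m²·s⁻²) = kg·m²·s⁻³.
kg·m²·s⁻³ is the base-SI form of the watt.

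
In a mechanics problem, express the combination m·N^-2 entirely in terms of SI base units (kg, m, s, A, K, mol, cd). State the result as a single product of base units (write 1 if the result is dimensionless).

kg⁻²·m⁻¹·s⁴

N = kg·m/s² = kg·m·s⁻² (force = mass × acceleration).
So N⁻² = kg⁻²·m⁻²·s⁴.
Combining: m·N⁻² = m · (kg⁻²·m⁻²·s⁴) = kg⁻²·m⁻¹·s⁴.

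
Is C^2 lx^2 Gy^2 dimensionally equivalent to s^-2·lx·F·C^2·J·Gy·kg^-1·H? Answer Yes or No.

No

Left side:
  C = s·A.
  So C² = s²·A².
  lx = m⁻²·cd.
  So lx² = m⁻⁴·cd².
  Gy = m²·s⁻².
  So Gy² = m⁴·s⁻⁴.
  Combining: C²·lx²·Gy² = (s²·A²) · (m⁻⁴·cd²) · (m⁴·s⁻⁴) = s⁻²·A²·cd².
Right side:
  lx = m⁻²·cd.
  F = kg⁻¹·m⁻²·s⁴·A².
  C = s·A.
  So C² = s²·A².
  J = kg·m²·s⁻².
  Gy = m²·s⁻².
  H = kg·m²·s⁻²·A⁻².
  Combining: s⁻²·lx·F·C²·J·Gy·kg⁻¹·H = s⁻² · (m⁻²·cd) · (kg⁻¹·m⁻²·s⁴·A²) · (s²·A²) · (kg·m²·s⁻²) · (m²·s⁻²) · kg⁻¹ · (kg·m²·s⁻²·A⁻²) = m²·s⁻²·A²·cd.
Left is s⁻²·A²·cd²; right is m²·s⁻²·A²·cd — different.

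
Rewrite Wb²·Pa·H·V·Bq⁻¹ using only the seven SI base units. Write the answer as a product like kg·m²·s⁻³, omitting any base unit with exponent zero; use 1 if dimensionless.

Wb = V·s (flux: a volt is a weber per second),
    = kg·m²·s⁻²·A⁻¹.
So Wb² = kg²·m⁴·s⁻⁴·A⁻².
Pa = N/m² (pressure = force per area),
    = kg·m⁻¹·s⁻².
H = Wb/A (inductance = flux per current),
    = kg·m²·s⁻²·A⁻².
V = W/A (potential = power per current),
    = kg·m²·s⁻³·A⁻¹.
Bq = 1/s = s⁻¹ (activity is decays per second).
So Bq⁻¹ = s.
Combining: Wb²·Pa·H·V·Bq⁻¹ = (kg²·m⁴·s⁻⁴·A⁻²) · (kg·m⁻¹·s⁻²) · (kg·m²·s⁻²·A⁻²) · (kg·m²·s⁻³·A⁻¹) · s = kg⁵·m⁷·s⁻¹⁰·A⁻⁵.

kg⁵·m⁷·s⁻¹⁰·A⁻⁵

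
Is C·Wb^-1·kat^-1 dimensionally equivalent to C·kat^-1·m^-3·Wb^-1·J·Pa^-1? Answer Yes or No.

Yes

Left side:
  C = s·A.
  Wb = kg·m²·s⁻²·A⁻¹.
  So Wb⁻¹ = kg⁻¹·m⁻²·s²·A.
  kat = s⁻¹·mol.
  So kat⁻¹ = s·mol⁻¹.
  Combining: C·Wb⁻¹·kat⁻¹ = (s·A) · (kg⁻¹·m⁻²·s²·A) · (s·mol⁻¹) = kg⁻¹·m⁻²·s⁴·A²·mol⁻¹.
Right side:
  C = A·s = s·A (charge = current × time).
  kat = mol/s = s⁻¹·mol (catalytic activity).
  So kat⁻¹ = s·mol⁻¹.
  Wb = V·s (flux: a volt is a weber per second),
      = kg·m²·s⁻²·A⁻¹.
  So Wb⁻¹ = kg⁻¹·m⁻²·s²·A.
  J = N·m (work = force × distance),
      = kg·m²·s⁻².
  Pa = N/m² (pressure = force per area),
      = kg·m⁻¹·s⁻².
  So Pa⁻¹ = kg⁻¹·m·s².
  Combining: C·kat⁻¹·m⁻³·Wb⁻¹·J·Pa⁻¹ = (s·A) · (s·mol⁻¹) · m⁻³ · (kg⁻¹·m⁻²·s²·A) · (kg·m²·s⁻²) · (kg⁻¹·m·s²) = kg⁻¹·m⁻²·s⁴·A²·mol⁻¹.
Both reduce to kg⁻¹·m⁻²·s⁴·A²·mol⁻¹.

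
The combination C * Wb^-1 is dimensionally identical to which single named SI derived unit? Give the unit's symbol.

S

C = A·s = s·A (charge = current × time).
Wb = V·s (flux: a volt is a weber per second),
    = kg·m²·s⁻²·A⁻¹.
So Wb⁻¹ = kg⁻¹·m⁻²·s²·A.
Combining: C·Wb⁻¹ = (s·A) · (kg⁻¹·m⁻²·s²·A) = kg⁻¹·m⁻²·s³·A².
kg⁻¹·m⁻²·s³·A² is the base-SI form of the siemens.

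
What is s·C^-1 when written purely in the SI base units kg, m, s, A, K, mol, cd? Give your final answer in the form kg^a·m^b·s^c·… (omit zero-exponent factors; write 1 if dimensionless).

A⁻¹

C = s·A.
So C⁻¹ = s⁻¹·A⁻¹.
Combining: s·C⁻¹ = s · (s⁻¹·A⁻¹) = A⁻¹.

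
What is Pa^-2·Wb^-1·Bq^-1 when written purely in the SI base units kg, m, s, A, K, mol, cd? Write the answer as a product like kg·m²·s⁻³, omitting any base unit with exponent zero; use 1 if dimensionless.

kg⁻³·s⁷·A

Pa = N/m² (pressure = force per area),
    = kg·m⁻¹·s⁻².
So Pa⁻² = kg⁻²·m²·s⁴.
Wb = V·s (flux: a volt is a weber per second),
    = kg·m²·s⁻²·A⁻¹.
So Wb⁻¹ = kg⁻¹·m⁻²·s²·A.
Bq = 1/s = s⁻¹ (activity is decays per second).
So Bq⁻¹ = s.
Combining: Pa⁻²·Wb⁻¹·Bq⁻¹ = (kg⁻²·m²·s⁴) · (kg⁻¹·m⁻²·s²·A) · s = kg⁻³·s⁷·A.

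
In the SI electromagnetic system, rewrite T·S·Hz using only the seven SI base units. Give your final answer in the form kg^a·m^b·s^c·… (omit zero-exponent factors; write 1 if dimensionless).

T = kg·s⁻²·A⁻¹.
S = kg⁻¹·m⁻²·s³·A².
Hz = s⁻¹.
Combining: T·S·Hz = (kg·s⁻²·A⁻¹) · (kg⁻¹·m⁻²·s³·A²) · s⁻¹ = m⁻²·A.

m⁻²·A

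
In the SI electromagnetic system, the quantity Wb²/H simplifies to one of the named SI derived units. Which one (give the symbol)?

J

H = Wb/A (inductance = flux per current),
    = kg·m²·s⁻²·A⁻².
So H⁻¹ = kg⁻¹·m⁻²·s²·A².
Wb = V·s (flux: a volt is a weber per second),
    = kg·m²·s⁻²·A⁻¹.
So Wb² = kg²·m⁴·s⁻⁴·A⁻².
Combining: H⁻¹·Wb² = (kg⁻¹·m⁻²·s²·A²) · (kg²·m⁴·s⁻⁴·A⁻²) = kg·m²·s⁻².
kg·m²·s⁻² is the base-SI form of the joule.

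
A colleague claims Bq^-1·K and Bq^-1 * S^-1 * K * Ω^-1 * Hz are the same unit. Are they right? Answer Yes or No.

Left side:
  Bq = 1/s = s⁻¹ (activity is decays per second).
  So Bq⁻¹ = s.
  Combining: Bq⁻¹·K = s · K = s·K.
Right side:
  Bq = 1/s = s⁻¹ (activity is decays per second).
  So Bq⁻¹ = s.
  S = 1/Ω (conductance is reciprocal resistance),
      = kg⁻¹·m⁻²·s³·A².
  So S⁻¹ = kg·m²·s⁻³·A⁻².
  Ω = V/A (resistance = voltage per current),
      = kg·m²·s⁻³·A⁻².
  So Ω⁻¹ = kg⁻¹·m⁻²·s³·A².
  Hz = 1/s = s⁻¹ (frequency is cycles per second).
  Combining: Bq⁻¹·S⁻¹·K·Ω⁻¹·Hz = s · (kg·m²·s⁻³·A⁻²) · K · (kg⁻¹·m⁻²·s³·A²) · s⁻¹ = K.
Left is s·K; right is K — different.

No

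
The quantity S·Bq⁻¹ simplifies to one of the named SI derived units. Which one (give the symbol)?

F

S = 1/Ω (conductance is reciprocal resistance),
    = kg⁻¹·m⁻²·s³·A².
Bq = 1/s = s⁻¹ (activity is decays per second).
So Bq⁻¹ = s.
Combining: S·Bq⁻¹ = (kg⁻¹·m⁻²·s³·A²) · s = kg⁻¹·m⁻²·s⁴·A².
kg⁻¹·m⁻²·s⁴·A² is the base-SI form of the farad.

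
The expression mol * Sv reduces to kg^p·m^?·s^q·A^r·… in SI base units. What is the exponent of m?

2

Sv = J/kg (equivalent dose = energy per mass),
    = m²·s⁻².
Combining: mol·Sv = mol · (m²·s⁻²) = m²·s⁻²·mol.
The exponent of m is 2.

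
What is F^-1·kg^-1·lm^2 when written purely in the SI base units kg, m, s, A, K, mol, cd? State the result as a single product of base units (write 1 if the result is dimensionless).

F = kg⁻¹·m⁻²·s⁴·A².
So F⁻¹ = kg·m²·s⁻⁴·A⁻².
lm = cd.
So lm² = cd².
Combining: F⁻¹·kg⁻¹·lm² = (kg·m²·s⁻⁴·A⁻²) · kg⁻¹ · cd² = m²·s⁻⁴·A⁻²·cd².

m²·s⁻⁴·A⁻²·cd²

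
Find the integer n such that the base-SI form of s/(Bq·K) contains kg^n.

0

Bq = 1/s = s⁻¹ (activity is decays per second).
So Bq⁻¹ = s.
Combining: Bq⁻¹·K⁻¹·s = s · K⁻¹ · s = s²·K⁻¹.
The exponent of kg is 0.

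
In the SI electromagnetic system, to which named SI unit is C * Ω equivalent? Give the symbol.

C = A·s = s·A (charge = current × time).
Ω = V/A (resistance = voltage per current),
    = kg·m²·s⁻³·A⁻².
Combining: C·Ω = (s·A) · (kg·m²·s⁻³·A⁻²) = kg·m²·s⁻²·A⁻¹.
kg·m²·s⁻²·A⁻¹ is the base-SI form of the weber.

Wb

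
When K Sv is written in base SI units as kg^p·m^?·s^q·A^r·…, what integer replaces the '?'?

Sv = J/kg (equivalent dose = energy per mass),
    = m²·s⁻².
Combining: K·Sv = K · (m²·s⁻²) = m²·s⁻²·K.
The exponent of m is 2.

2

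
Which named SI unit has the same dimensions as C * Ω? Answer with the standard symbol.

C = A·s = s·A (charge = current × time).
Ω = V/A (resistance = voltage per current),
    = kg·m²·s⁻³·A⁻².
Combining: C·Ω = (s·A) · (kg·m²·s⁻³·A⁻²) = kg·m²·s⁻²·A⁻¹.
kg·m²·s⁻²·A⁻¹ is the base-SI form of the weber.

Wb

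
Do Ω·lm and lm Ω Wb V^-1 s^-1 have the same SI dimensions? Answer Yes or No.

Yes

Left side:
  Ω = V/A (resistance = voltage per current),
      = kg·m²·s⁻³·A⁻².
  lm = cd·sr = cd (luminous flux; sr is dimensionless).
  Combining: Ω·lm = (kg·m²·s⁻³·A⁻²) · cd = kg·m²·s⁻³·A⁻²·cd.
Right side:
  lm = cd·sr = cd (luminous flux; sr is dimensionless).
  Ω = V/A (resistance = voltage per current),
      = kg·m²·s⁻³·A⁻².
  Wb = V·s (flux: a volt is a weber per second),
      = kg·m²·s⁻²·A⁻¹.
  V = W/A (potential = power per current),
      = kg·m²·s⁻³·A⁻¹.
  So V⁻¹ = kg⁻¹·m⁻²·s³·A.
  Combining: lm·Ω·Wb·V⁻¹·s⁻¹ = cd · (kg·m²·s⁻³·A⁻²) · (kg·m²·s⁻²·A⁻¹) · (kg⁻¹·m⁻²·s³·A) · s⁻¹ = kg·m²·s⁻³·A⁻²·cd.
Both reduce to kg·m²·s⁻³·A⁻²·cd.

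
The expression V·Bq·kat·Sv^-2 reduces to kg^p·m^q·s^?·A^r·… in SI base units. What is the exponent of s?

-1

V = kg·m²·s⁻³·A⁻¹.
Bq = s⁻¹.
kat = s⁻¹·mol.
Sv = m²·s⁻².
So Sv⁻² = m⁻⁴·s⁴.
Combining: V·Bq·kat·Sv⁻² = (kg·m²·s⁻³·A⁻¹) · s⁻¹ · (s⁻¹·mol) · (m⁻⁴·s⁴) = kg·m⁻²·s⁻¹·A⁻¹·mol.
The exponent of s is -1.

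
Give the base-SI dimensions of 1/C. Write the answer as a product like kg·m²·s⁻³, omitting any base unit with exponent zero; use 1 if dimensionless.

C = s·A.
So C⁻¹ = s⁻¹·A⁻¹.

s⁻¹·A⁻¹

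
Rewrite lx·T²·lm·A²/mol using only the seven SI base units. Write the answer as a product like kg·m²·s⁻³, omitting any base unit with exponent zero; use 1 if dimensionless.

lx = lm/m² (illuminance = luminous flux per area),
    = m⁻²·cd.
T = Wb/m² (flux density = flux per area),
    = kg·s⁻²·A⁻¹.
So T² = kg²·s⁻⁴·A⁻².
lm = cd·sr = cd (luminous flux; sr is dimensionless).
Combining: lx·T²·lm·A²·mol⁻¹ = (m⁻²·cd) · (kg²·s⁻⁴·A⁻²) · cd · A² · mol⁻¹ = kg²·m⁻²·s⁻⁴·mol⁻¹·cd².

kg²·m⁻²·s⁻⁴·mol⁻¹·cd²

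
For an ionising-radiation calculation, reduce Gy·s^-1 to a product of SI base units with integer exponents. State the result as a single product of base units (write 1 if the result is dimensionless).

Gy = J/kg (absorbed dose = energy per mass),
    = m²·s⁻².
Combining: Gy·s⁻¹ = (m²·s⁻²) · s⁻¹ = m²·s⁻³.

m²·s⁻³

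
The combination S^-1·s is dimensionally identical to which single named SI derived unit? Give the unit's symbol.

S = 1/Ω (conductance is reciprocal resistance),
    = kg⁻¹·m⁻²·s³·A².
So S⁻¹ = kg·m²·s⁻³·A⁻².
Combining: S⁻¹·s = (kg·m²·s⁻³·A⁻²) · s = kg·m²·s⁻²·A⁻².
kg·m²·s⁻²·A⁻² is the base-SI form of the henry.

H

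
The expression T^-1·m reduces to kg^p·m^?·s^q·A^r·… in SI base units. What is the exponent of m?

T = Wb/m² (flux density = flux per area),
    = kg·s⁻²·A⁻¹.
So T⁻¹ = kg⁻¹·s²·A.
Combining: T⁻¹·m = (kg⁻¹·s²·A) · m = kg⁻¹·m·s²·A.
The exponent of m is 1.

1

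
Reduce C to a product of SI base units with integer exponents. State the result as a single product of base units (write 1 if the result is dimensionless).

s·A

C = s·A.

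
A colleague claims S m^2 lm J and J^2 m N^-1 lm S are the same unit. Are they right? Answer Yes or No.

Left side:
  S = kg⁻¹·m⁻²·s³·A².
  lm = cd.
  J = kg·m²·s⁻².
  Combining: S·m²·lm·J = (kg⁻¹·m⁻²·s³·A²) · m² · cd · (kg·m²·s⁻²) = m²·s·A²·cd.
Right side:
  J = kg·m²·s⁻².
  So J² = kg²·m⁴·s⁻⁴.
  N = kg·m·s⁻².
  So N⁻¹ = kg⁻¹·m⁻¹·s².
  lm = cd.
  S = kg⁻¹·m⁻²·s³·A².
  Combining: J²·m·N⁻¹·lm·S = (kg²·m⁴·s⁻⁴) · m · (kg⁻¹·m⁻¹·s²) · cd · (kg⁻¹·m⁻²·s³·A²) = m²·s·A²·cd.
Both reduce to m²·s·A²·cd.

Yes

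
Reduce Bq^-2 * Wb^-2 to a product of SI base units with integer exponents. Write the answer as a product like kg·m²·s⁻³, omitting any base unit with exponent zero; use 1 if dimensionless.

kg⁻²·m⁻⁴·s⁶·A²

Bq = 1/s = s⁻¹ (activity is decays per second).
So Bq⁻² = s².
Wb = V·s (flux: a volt is a weber per second),
    = kg·m²·s⁻²·A⁻¹.
So Wb⁻² = kg⁻²·m⁻⁴·s⁴·A².
Combining: Bq⁻²·Wb⁻² = s² · (kg⁻²·m⁻⁴·s⁴·A²) = kg⁻²·m⁻⁴·s⁶·A².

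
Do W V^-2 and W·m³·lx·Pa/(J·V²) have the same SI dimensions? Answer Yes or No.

No

Left side:
  W = kg·m²·s⁻³.
  V = kg·m²·s⁻³·A⁻¹.
  So V⁻² = kg⁻²·m⁻⁴·s⁶·A².
  Combining: W·V⁻² = (kg·m²·s⁻³) · (kg⁻²·m⁻⁴·s⁶·A²) = kg⁻¹·m⁻²·s³·A².
Right side:
  W = J/s (power = energy per time),
      = kg·m²·s⁻³.
  J = N·m (work = force × distance),
      = kg·m²·s⁻².
  So J⁻¹ = kg⁻¹·m⁻²·s².
  lx = lm/m² (illuminance = luminous flux per area),
      = m⁻²·cd.
  Pa = N/m² (pressure = force per area),
      = kg·m⁻¹·s⁻².
  V = W/A (potential = power per current),
      = kg·m²·s⁻³·A⁻¹.
  So V⁻² = kg⁻²·m⁻⁴·s⁶·A².
  Combining: W·J⁻¹·m³·lx·Pa·V⁻² = (kg·m²·s⁻³) · (kg⁻¹·m⁻²·s²) · m³ · (m⁻²·cd) · (kg·m⁻¹·s⁻²) · (kg⁻²·m⁻⁴·s⁶·A²) = kg⁻¹·m⁻⁴·s³·A²·cd.
Left is kg⁻¹·m⁻²·s³·A²; right is kg⁻¹·m⁻⁴·s³·A²·cd — different.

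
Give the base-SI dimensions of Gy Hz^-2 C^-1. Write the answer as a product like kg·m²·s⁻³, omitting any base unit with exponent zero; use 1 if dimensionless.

m²·s⁻¹·A⁻¹

Gy = m²·s⁻².
Hz = s⁻¹.
So Hz⁻² = s².
C = s·A.
So C⁻¹ = s⁻¹·A⁻¹.
Combining: Gy·Hz⁻²·C⁻¹ = (m²·s⁻²) · s² · (s⁻¹·A⁻¹) = m²·s⁻¹·A⁻¹.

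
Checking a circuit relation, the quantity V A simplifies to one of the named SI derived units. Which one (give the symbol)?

W

V = kg·m²·s⁻³·A⁻¹.
Combining: V·A = (kg·m²·s⁻³·A⁻¹) · A = kg·m²·s⁻³.
kg·m²·s⁻³ is the base-SI form of the watt.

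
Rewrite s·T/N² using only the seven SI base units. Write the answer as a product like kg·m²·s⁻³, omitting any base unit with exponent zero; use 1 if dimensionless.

N = kg·m/s² = kg·m·s⁻² (force = mass × acceleration).
So N⁻² = kg⁻²·m⁻²·s⁴.
T = Wb/m² (flux density = flux per area),
    = kg·s⁻²·A⁻¹.
Combining: N⁻²·s·T = (kg⁻²·m⁻²·s⁴) · s · (kg·s⁻²·A⁻¹) = kg⁻¹·m⁻²·s³·A⁻¹.

kg⁻¹·m⁻²·s³·A⁻¹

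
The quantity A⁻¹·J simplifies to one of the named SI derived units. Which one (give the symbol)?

J = kg·m²·s⁻².
Combining: A⁻¹·J = A⁻¹ · (kg·m²·s⁻²) = kg·m²·s⁻²·A⁻¹.
kg·m²·s⁻²·A⁻¹ is the base-SI form of the weber.

Wb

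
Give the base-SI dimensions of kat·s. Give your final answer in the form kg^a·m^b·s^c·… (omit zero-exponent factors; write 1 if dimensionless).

mol

kat = mol/s = s⁻¹·mol (catalytic activity).
Combining: kat·s = (s⁻¹·mol) · s = mol.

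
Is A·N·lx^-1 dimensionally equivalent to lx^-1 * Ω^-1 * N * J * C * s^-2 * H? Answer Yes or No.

Left side:
  N = kg·m·s⁻².
  lx = m⁻²·cd.
  So lx⁻¹ = m²·cd⁻¹.
  Combining: A·N·lx⁻¹ = A · (kg·m·s⁻²) · (m²·cd⁻¹) = kg·m³·s⁻²·A·cd⁻¹.
Right side:
  lx = lm/m² (illuminance = luminous flux per area),
      = m⁻²·cd.
  So lx⁻¹ = m²·cd⁻¹.
  Ω = V/A (resistance = voltage per current),
      = kg·m²·s⁻³·A⁻².
  So Ω⁻¹ = kg⁻¹·m⁻²·s³·A².
  N = kg·m/s² = kg·m·s⁻² (force = mass × acceleration).
  J = N·m (work = force × distance),
      = kg·m²·s⁻².
  C = A·s = s·A (charge = current × time).
  H = Wb/A (inductance = flux per current),
      = kg·m²·s⁻²·A⁻².
  Combining: lx⁻¹·Ω⁻¹·N·J·C·s⁻²·H = (m²·cd⁻¹) · (kg⁻¹·m⁻²·s³·A²) · (kg·m·s⁻²) · (kg·m²·s⁻²) · (s·A) · s⁻² · (kg·m²·s⁻²·A⁻²) = kg²·m⁵·s⁻⁴·A·cd⁻¹.
Left is kg·m³·s⁻²·A·cd⁻¹; right is kg²·m⁵·s⁻⁴·A·cd⁻¹ — different.

No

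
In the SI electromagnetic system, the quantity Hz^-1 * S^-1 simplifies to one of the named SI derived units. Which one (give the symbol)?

Hz = 1/s = s⁻¹ (frequency is cycles per second).
So Hz⁻¹ = s.
S = 1/Ω (conductance is reciprocal resistance),
    = kg⁻¹·m⁻²·s³·A².
So S⁻¹ = kg·m²·s⁻³·A⁻².
Combining: Hz⁻¹·S⁻¹ = s · (kg·m²·s⁻³·A⁻²) = kg·m²·s⁻²·A⁻².
kg·m²·s⁻²·A⁻² is the base-SI form of the henry.

H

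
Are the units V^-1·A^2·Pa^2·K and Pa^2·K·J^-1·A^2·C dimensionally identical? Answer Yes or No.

Yes

Left side:
  V = kg·m²·s⁻³·A⁻¹.
  So V⁻¹ = kg⁻¹·m⁻²·s³·A.
  Pa = kg·m⁻¹·s⁻².
  So Pa² = kg²·m⁻²·s⁻⁴.
  Combining: V⁻¹·A²·Pa²·K = (kg⁻¹·m⁻²·s³·A) · A² · (kg²·m⁻²·s⁻⁴) · K = kg·m⁻⁴·s⁻¹·A³·K.
Right side:
  Pa = kg·m⁻¹·s⁻².
  So Pa² = kg²·m⁻²·s⁻⁴.
  J = kg·m²·s⁻².
  So J⁻¹ = kg⁻¹·m⁻²·s².
  C = s·A.
  Combining: Pa²·K·J⁻¹·A²·C = (kg²·m⁻²·s⁻⁴) · K · (kg⁻¹·m⁻²·s²) · A² · (s·A) = kg·m⁻⁴·s⁻¹·A³·K.
Both reduce to kg·m⁻⁴·s⁻¹·A³·K.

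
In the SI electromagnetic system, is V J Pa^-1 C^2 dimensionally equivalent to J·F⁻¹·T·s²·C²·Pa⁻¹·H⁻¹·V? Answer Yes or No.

No

Left side:
  V = W/A (potential = power per current),
      = kg·m²·s⁻³·A⁻¹.
  J = N·m (work = force × distance),
      = kg·m²·s⁻².
  Pa = N/m² (pressure = force per area),
      = kg·m⁻¹·s⁻².
  So Pa⁻¹ = kg⁻¹·m·s².
  C = A·s = s·A (charge = current × time).
  So C² = s²·A².
  Combining: V·J·Pa⁻¹·C² = (kg·m²·s⁻³·A⁻¹) · (kg·m²·s⁻²) · (kg⁻¹·m·s²) · (s²·A²) = kg·m⁵·s⁻¹·A.
Right side:
  J = kg·m²·s⁻².
  F = kg⁻¹·m⁻²·s⁴·A².
  So F⁻¹ = kg·m²·s⁻⁴·A⁻².
  T = kg·s⁻²·A⁻¹.
  C = s·A.
  So C² = s²·A².
  Pa = kg·m⁻¹·s⁻².
  So Pa⁻¹ = kg⁻¹·m·s².
  H = kg·m²·s⁻²·A⁻².
  So H⁻¹ = kg⁻¹·m⁻²·s²·A².
  V = kg·m²·s⁻³·A⁻¹.
  Combining: J·F⁻¹·T·s²·C²·Pa⁻¹·H⁻¹·V = (kg·m²·s⁻²) · (kg·m²·s⁻⁴·A⁻²) · (kg·s⁻²·A⁻¹) · s² · (s²·A²) · (kg⁻¹·m·s²) · (kg⁻¹·m⁻²·s²·A²) · (kg·m²·s⁻³·A⁻¹) = kg²·m⁵·s⁻³.
Left is kg·m⁵·s⁻¹·A; right is kg²·m⁵·s⁻³ — different.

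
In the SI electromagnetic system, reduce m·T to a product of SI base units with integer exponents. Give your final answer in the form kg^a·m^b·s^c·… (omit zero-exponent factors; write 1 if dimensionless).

T = kg·s⁻²·A⁻¹.
Combining: m·T = m · (kg·s⁻²·A⁻¹) = kg·m·s⁻²·A⁻¹.

kg·m·s⁻²·A⁻¹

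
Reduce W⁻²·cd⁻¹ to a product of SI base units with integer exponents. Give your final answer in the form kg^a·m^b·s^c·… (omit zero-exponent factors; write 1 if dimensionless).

kg⁻²·m⁻⁴·s⁶·cd⁻¹

W = kg·m²·s⁻³.
So W⁻² = kg⁻²·m⁻⁴·s⁶.
Combining: W⁻²·cd⁻¹ = (kg⁻²·m⁻⁴·s⁶) · cd⁻¹ = kg⁻²·m⁻⁴·s⁶·cd⁻¹.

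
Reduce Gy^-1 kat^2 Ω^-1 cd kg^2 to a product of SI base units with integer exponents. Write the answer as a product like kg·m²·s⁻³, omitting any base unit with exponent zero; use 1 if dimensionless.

kg·m⁻⁴·s³·A²·mol²·cd

Gy = J/kg (absorbed dose = energy per mass),
    = m²·s⁻².
So Gy⁻¹ = m⁻²·s².
kat = mol/s = s⁻¹·mol (catalytic activity).
So kat² = s⁻²·mol².
Ω = V/A (resistance = voltage per current),
    = kg·m²·s⁻³·A⁻².
So Ω⁻¹ = kg⁻¹·m⁻²·s³·A².
Combining: Gy⁻¹·kat²·Ω⁻¹·cd·kg² = (m⁻²·s²) · (s⁻²·mol²) · (kg⁻¹·m⁻²·s³·A²) · cd · kg² = kg·m⁻⁴·s³·A²·mol²·cd.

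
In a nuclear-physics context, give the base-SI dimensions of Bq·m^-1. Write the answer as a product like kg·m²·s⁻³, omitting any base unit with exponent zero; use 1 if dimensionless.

Bq = 1/s = s⁻¹ (activity is decays per second).
Combining: Bq·m⁻¹ = s⁻¹ · m⁻¹ = m⁻¹·s⁻¹.

m⁻¹·s⁻¹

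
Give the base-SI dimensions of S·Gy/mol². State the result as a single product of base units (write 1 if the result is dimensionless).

kg⁻¹·s·A²·mol⁻²

S = 1/Ω (conductance is reciprocal resistance),
    = kg⁻¹·m⁻²·s³·A².
Gy = J/kg (absorbed dose = energy per mass),
    = m²·s⁻².
Combining: S·mol⁻²·Gy = (kg⁻¹·m⁻²·s³·A²) · mol⁻² · (m²·s⁻²) = kg⁻¹·s·A²·mol⁻².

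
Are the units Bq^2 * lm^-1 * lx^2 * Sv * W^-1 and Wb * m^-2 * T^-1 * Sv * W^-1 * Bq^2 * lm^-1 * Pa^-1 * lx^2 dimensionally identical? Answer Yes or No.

No

Left side:
  Bq = 1/s = s⁻¹ (activity is decays per second).
  So Bq² = s⁻².
  lm = cd·sr = cd (luminous flux; sr is dimensionless).
  So lm⁻¹ = cd⁻¹.
  lx = lm/m² (illuminance = luminous flux per area),
      = m⁻²·cd.
  So lx² = m⁻⁴·cd².
  Sv = J/kg (equivalent dose = energy per mass),
      = m²·s⁻².
  W = J/s (power = energy per time),
      = kg·m²·s⁻³.
  So W⁻¹ = kg⁻¹·m⁻²·s³.
  Combining: Bq²·lm⁻¹·lx²·Sv·W⁻¹ = s⁻² · cd⁻¹ · (m⁻⁴·cd²) · (m²·s⁻²) · (kg⁻¹·m⁻²·s³) = kg⁻¹·m⁻⁴·s⁻¹·cd.
Right side:
  Wb = kg·m²·s⁻²·A⁻¹.
  T = kg·s⁻²·A⁻¹.
  So T⁻¹ = kg⁻¹·s²·A.
  Sv = m²·s⁻².
  W = kg·m²·s⁻³.
  So W⁻¹ = kg⁻¹·m⁻²·s³.
  Bq = s⁻¹.
  So Bq² = s⁻².
  lm = cd.
  So lm⁻¹ = cd⁻¹.
  Pa = kg·m⁻¹·s⁻².
  So Pa⁻¹ = kg⁻¹·m·s².
  lx = m⁻²·cd.
  So lx² = m⁻⁴·cd².
  Combining: Wb·m⁻²·T⁻¹·Sv·W⁻¹·Bq²·lm⁻¹·Pa⁻¹·lx² = (kg·m²·s⁻²·A⁻¹) · m⁻² · (kg⁻¹·s²·A) · (m²·s⁻²) · (kg⁻¹·m⁻²·s³) · s⁻² · cd⁻¹ · (kg⁻¹·m·s²) · (m⁻⁴·cd²) = kg⁻²·m⁻³·s·cd.
Left is kg⁻¹·m⁻⁴·s⁻¹·cd; right is kg⁻²·m⁻³·s·cd — different.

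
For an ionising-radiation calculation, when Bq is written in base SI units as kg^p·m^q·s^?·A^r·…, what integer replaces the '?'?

-1

Bq = 1/s = s⁻¹ (activity is decays per second).
The exponent of s is -1.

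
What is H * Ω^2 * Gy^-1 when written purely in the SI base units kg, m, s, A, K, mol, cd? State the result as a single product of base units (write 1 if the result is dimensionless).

kg³·m⁴·s⁻⁶·A⁻⁶

H = Wb/A (inductance = flux per current),
    = kg·m²·s⁻²·A⁻².
Ω = V/A (resistance = voltage per current),
    = kg·m²·s⁻³·A⁻².
So Ω² = kg²·m⁴·s⁻⁶·A⁻⁴.
Gy = J/kg (absorbed dose = energy per mass),
    = m²·s⁻².
So Gy⁻¹ = m⁻²·s².
Combining: H·Ω²·Gy⁻¹ = (kg·m²·s⁻²·A⁻²) · (kg²·m⁴·s⁻⁶·A⁻⁴) · (m⁻²·s²) = kg³·m⁴·s⁻⁶·A⁻⁶.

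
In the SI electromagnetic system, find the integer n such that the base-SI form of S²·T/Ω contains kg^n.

-2

S = kg⁻¹·m⁻²·s³·A².
So S² = kg⁻²·m⁻⁴·s⁶·A⁴.
Ω = kg·m²·s⁻³·A⁻².
So Ω⁻¹ = kg⁻¹·m⁻²·s³·A².
T = kg·s⁻²·A⁻¹.
Combining: S²·Ω⁻¹·T = (kg⁻²·m⁻⁴·s⁶·A⁴) · (kg⁻¹·m⁻²·s³·A²) · (kg·s⁻²·A⁻¹) = kg⁻²·m⁻⁶·s⁷·A⁵.
The exponent of kg is -2.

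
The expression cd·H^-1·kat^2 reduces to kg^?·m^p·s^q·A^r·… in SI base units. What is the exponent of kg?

-1

H = Wb/A (inductance = flux per current),
    = kg·m²·s⁻²·A⁻².
So H⁻¹ = kg⁻¹·m⁻²·s²·A².
kat = mol/s = s⁻¹·mol (catalytic activity).
So kat² = s⁻²·mol².
Combining: cd·H⁻¹·kat² = cd · (kg⁻¹·m⁻²·s²·A²) · (s⁻²·mol²) = kg⁻¹·m⁻²·A²·mol²·cd.
The exponent of kg is -1.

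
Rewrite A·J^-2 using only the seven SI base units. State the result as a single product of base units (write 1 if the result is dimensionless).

kg⁻²·m⁻⁴·s⁴·A

J = N·m (work = force × distance),
    = kg·m²·s⁻².
So J⁻² = kg⁻²·m⁻⁴·s⁴.
Combining: A·J⁻² = A · (kg⁻²·m⁻⁴·s⁴) = kg⁻²·m⁻⁴·s⁴·A.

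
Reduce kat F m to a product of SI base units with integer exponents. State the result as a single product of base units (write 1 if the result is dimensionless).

kg⁻¹·m⁻¹·s³·A²·mol

kat = s⁻¹·mol.
F = kg⁻¹·m⁻²·s⁴·A².
Combining: kat·F·m = (s⁻¹·mol) · (kg⁻¹·m⁻²·s⁴·A²) · m = kg⁻¹·m⁻¹·s³·A²·mol.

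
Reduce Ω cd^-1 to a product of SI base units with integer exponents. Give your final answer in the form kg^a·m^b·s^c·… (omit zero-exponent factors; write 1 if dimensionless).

kg·m²·s⁻³·A⁻²·cd⁻¹

Ω = kg·m²·s⁻³·A⁻².
Combining: Ω·cd⁻¹ = (kg·m²·s⁻³·A⁻²) · cd⁻¹ = kg·m²·s⁻³·A⁻²·cd⁻¹.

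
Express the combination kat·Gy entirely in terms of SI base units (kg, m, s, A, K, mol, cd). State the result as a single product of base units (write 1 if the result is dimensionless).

kat = mol/s = s⁻¹·mol (catalytic activity).
Gy = J/kg (absorbed dose = energy per mass),
    = m²·s⁻².
Combining: kat·Gy = (s⁻¹·mol) · (m²·s⁻²) = m²·s⁻³·mol.

m²·s⁻³·mol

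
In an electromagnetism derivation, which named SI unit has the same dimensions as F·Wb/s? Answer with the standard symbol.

C

F = C/V (capacitance = charge per voltage),
    = A·s/(kg·m²·s⁻³·A⁻¹) (substituting C and V),
    = kg⁻¹·m⁻²·s⁴·A².
Wb = V·s (flux: a volt is a weber per second),
    = kg·m²·s⁻²·A⁻¹.
Combining: F·Wb·s⁻¹ = (kg⁻¹·m⁻²·s⁴·A²) · (kg·m²·s⁻²·A⁻¹) · s⁻¹ = s·A.
s·A is the base-SI form of the coulomb.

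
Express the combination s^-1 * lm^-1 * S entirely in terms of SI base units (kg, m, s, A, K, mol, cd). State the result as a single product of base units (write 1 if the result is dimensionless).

lm = cd·sr = cd (luminous flux; sr is dimensionless).
So lm⁻¹ = cd⁻¹.
S = 1/Ω (conductance is reciprocal resistance),
    = kg⁻¹·m⁻²·s³·A².
Combining: s⁻¹·lm⁻¹·S = s⁻¹ · cd⁻¹ · (kg⁻¹·m⁻²·s³·A²) = kg⁻¹·m⁻²·s²·A²·cd⁻¹.

kg⁻¹·m⁻²·s²·A²·cd⁻¹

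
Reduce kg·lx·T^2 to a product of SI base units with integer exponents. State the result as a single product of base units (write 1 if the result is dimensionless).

kg³·m⁻²·s⁻⁴·A⁻²·cd

lx = lm/m² (illuminance = luminous flux per area),
    = m⁻²·cd.
T = Wb/m² (flux density = flux per area),
    = kg·s⁻²·A⁻¹.
So T² = kg²·s⁻⁴·A⁻².
Combining: kg·lx·T² = kg · (m⁻²·cd) · (kg²·s⁻⁴·A⁻²) = kg³·m⁻²·s⁻⁴·A⁻²·cd.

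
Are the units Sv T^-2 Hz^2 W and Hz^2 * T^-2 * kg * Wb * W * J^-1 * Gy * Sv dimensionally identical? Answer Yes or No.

No

Left side:
  Sv = m²·s⁻².
  T = kg·s⁻²·A⁻¹.
  So T⁻² = kg⁻²·s⁴·A².
  Hz = s⁻¹.
  So Hz² = s⁻².
  W = kg·m²·s⁻³.
  Combining: Sv·T⁻²·Hz²·W = (m²·s⁻²) · (kg⁻²·s⁴·A²) · s⁻² · (kg·m²·s⁻³) = kg⁻¹·m⁴·s⁻³·A².
Right side:
  Hz = s⁻¹.
  So Hz² = s⁻².
  T = kg·s⁻²·A⁻¹.
  So T⁻² = kg⁻²·s⁴·A².
  Wb = kg·m²·s⁻²·A⁻¹.
  W = kg·m²·s⁻³.
  J = kg·m²·s⁻².
  So J⁻¹ = kg⁻¹·m⁻²·s².
  Gy = m²·s⁻².
  Sv = m²·s⁻².
  Combining: Hz²·T⁻²·kg·Wb·W·J⁻¹·Gy·Sv = s⁻² · (kg⁻²·s⁴·A²) · kg · (kg·m²·s⁻²·A⁻¹) · (kg·m²·s⁻³) · (kg⁻¹·m⁻²·s²) · (m²·s⁻²) · (m²·s⁻²) = m⁶·s⁻⁵·A.
Left is kg⁻¹·m⁴·s⁻³·A²; right is m⁶·s⁻⁵·A — different.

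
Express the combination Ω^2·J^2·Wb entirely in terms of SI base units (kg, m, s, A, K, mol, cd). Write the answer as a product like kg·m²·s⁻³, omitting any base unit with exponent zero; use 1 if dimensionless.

Ω = V/A (resistance = voltage per current),
    = kg·m²·s⁻³·A⁻².
So Ω² = kg²·m⁴·s⁻⁶·A⁻⁴.
J = N·m (work = force × distance),
    = kg·m²·s⁻².
So J² = kg²·m⁴·s⁻⁴.
Wb = V·s (flux: a volt is a weber per second),
    = kg·m²·s⁻²·A⁻¹.
Combining: Ω²·J²·Wb = (kg²·m⁴·s⁻⁶·A⁻⁴) · (kg²·m⁴·s⁻⁴) · (kg·m²·s⁻²·A⁻¹) = kg⁵·m¹⁰·s⁻¹²·A⁻⁵.

kg⁵·m¹⁰·s⁻¹²·A⁻⁵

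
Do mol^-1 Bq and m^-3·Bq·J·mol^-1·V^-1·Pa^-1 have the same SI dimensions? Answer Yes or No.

No

Left side:
  Bq = s⁻¹.
  Combining: mol⁻¹·Bq = mol⁻¹ · s⁻¹ = s⁻¹·mol⁻¹.
Right side:
  Bq = s⁻¹.
  J = kg·m²·s⁻².
  V = kg·m²·s⁻³·A⁻¹.
  So V⁻¹ = kg⁻¹·m⁻²·s³·A.
  Pa = kg·m⁻¹·s⁻².
  So Pa⁻¹ = kg⁻¹·m·s².
  Combining: m⁻³·Bq·J·mol⁻¹·V⁻¹·Pa⁻¹ = m⁻³ · s⁻¹ · (kg·m²·s⁻²) · mol⁻¹ · (kg⁻¹·m⁻²·s³·A) · (kg⁻¹·m·s²) = kg⁻¹·m⁻²·s²·A·mol⁻¹.
Left is s⁻¹·mol⁻¹; right is kg⁻¹·m⁻²·s²·A·mol⁻¹ — different.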